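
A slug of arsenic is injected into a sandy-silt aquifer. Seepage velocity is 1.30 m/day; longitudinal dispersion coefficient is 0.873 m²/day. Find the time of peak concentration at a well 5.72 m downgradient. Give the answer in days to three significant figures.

For the 1D instantaneous-source solution, setting ∂C/∂t = 0 at fixed x gives v²t² + 2Dt − x² = 0, so t = (√(D² + v²x²) − D)/v².
√(D² + v²x²) = √(0.873² + 1.30² × 5.72²) = 7.487; v² = 1.69.
t = (7.487 − 0.873)/1.69 = 3.91 days (vs. the pure-advection estimate x/v = 4.40 d).

3.91 days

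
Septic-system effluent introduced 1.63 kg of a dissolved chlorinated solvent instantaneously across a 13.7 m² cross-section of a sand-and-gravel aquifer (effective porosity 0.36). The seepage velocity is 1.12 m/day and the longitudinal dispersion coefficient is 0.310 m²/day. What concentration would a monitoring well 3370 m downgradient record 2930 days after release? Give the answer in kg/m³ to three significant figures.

For an instantaneous plane source, C(x,t) = M/(n_e·A·√(4πDt)) · exp(−(x−vt)²/(4Dt)), with n_e·A the pore (flow) area.
Plume center vt = 1.12 × 2930 = 3281.6 m, so the well at 3370 m is 88.4 m downgradient of the peak.
√(4πDt) = 106.8 m, giving peak height M/(n_e·A·√(4πDt)) = 1.63/(0.36 × 13.7 × 106.8) = 0.003095 kg/m³.
(x−vt)²/(4Dt) = (88.4)²/(4 × 0.310 × 2930) = 2.151; exp(−2.151) = 0.1164.
C = 0.003095 × 0.1164 = 0.000360 kg/m³.

0.000360 kg/m³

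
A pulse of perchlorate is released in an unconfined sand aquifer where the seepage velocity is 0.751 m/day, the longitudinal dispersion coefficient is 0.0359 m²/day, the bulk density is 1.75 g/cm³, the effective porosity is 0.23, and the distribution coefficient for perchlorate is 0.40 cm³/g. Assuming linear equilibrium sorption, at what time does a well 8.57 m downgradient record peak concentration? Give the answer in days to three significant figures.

45.9 days

Retardation factor R = 1 + ρ_b·K_d/n = 1 + 1.75 × 0.40/0.23 = 4.043.
Sorption retards both mechanisms: v_R = v/R = 0.1858 m/day, D_R = D/R = 0.008880 m²/day.
Peak time from v_R²t² + 2D_R t − x² = 0: t = (√(D_R² + v_R²x²) − D_R)/v_R².
√(D_R² + v_R²x²) = √(0.008880² + 0.1858² × 8.57²) = 1.592; v_R² = 0.03452.
t = (1.592 − 0.008880)/0.03452 = 45.9 days.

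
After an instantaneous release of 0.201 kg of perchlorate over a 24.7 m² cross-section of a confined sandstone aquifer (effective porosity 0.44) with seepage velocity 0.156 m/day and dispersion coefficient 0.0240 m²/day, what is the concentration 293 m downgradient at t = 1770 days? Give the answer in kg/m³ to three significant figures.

0.000150 kg/m³

For an instantaneous plane source, C(x,t) = M/(n_e·A·√(4πDt)) · exp(−(x−vt)²/(4Dt)), with n_e·A the pore (flow) area.
Plume center vt = 0.156 × 1770 = 276.12 m, so the well at 293 m is 16.88 m downgradient of the peak.
√(4πDt) = 23.10 m, giving peak height M/(n_e·A·√(4πDt)) = 0.201/(0.44 × 24.7 × 23.10) = 0.0008006 kg/m³.
(x−vt)²/(4Dt) = (16.88)²/(4 × 0.0240 × 1770) = 1.677; exp(−1.677) = 0.1869.
C = 0.0008006 × 0.1869 = 0.000150 kg/m³.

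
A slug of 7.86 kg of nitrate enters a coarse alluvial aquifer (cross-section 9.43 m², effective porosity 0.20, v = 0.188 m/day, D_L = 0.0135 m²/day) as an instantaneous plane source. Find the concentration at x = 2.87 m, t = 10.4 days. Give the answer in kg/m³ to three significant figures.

0.707 kg/m³

For an instantaneous plane source, C(x,t) = M/(n_e·A·√(4πDt)) · exp(−(x−vt)²/(4Dt)), with n_e·A the pore (flow) area.
Plume center vt = 0.188 × 10.4 = 1.9552 m, so the well at 2.87 m is 0.9148 m downgradient of the peak.
√(4πDt) = 1.328 m, giving peak height M/(n_e·A·√(4πDt)) = 7.86/(0.20 × 9.43 × 1.328) = 3.138 kg/m³.
(x−vt)²/(4Dt) = (0.9148)²/(4 × 0.0135 × 10.4) = 1.490; exp(−1.490) = 0.2254.
C = 3.138 × 0.2254 = 0.707 kg/m³.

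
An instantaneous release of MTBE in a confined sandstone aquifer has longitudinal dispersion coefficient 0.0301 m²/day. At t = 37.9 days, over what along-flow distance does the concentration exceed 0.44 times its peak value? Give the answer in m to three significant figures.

The plume is Gaussian with σ = √(2Dt) = √(2 × 0.0301 × 37.9) = 1.510 m.
C/C_peak = exp(−Δx²/(2σ²)) = 0.44 ⇒ Δx = σ·√(−2 ln 0.44) = 1.510 × 1.281 = 1.934 m.
Width = 2Δx = 3.87 m.

3.87 m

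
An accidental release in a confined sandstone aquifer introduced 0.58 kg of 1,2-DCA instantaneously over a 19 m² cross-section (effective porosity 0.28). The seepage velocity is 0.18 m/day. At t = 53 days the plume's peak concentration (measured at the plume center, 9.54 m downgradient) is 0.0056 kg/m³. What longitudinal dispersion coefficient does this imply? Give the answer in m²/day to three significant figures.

0.569 m²/day

At the plume center C_max = M/(n_e·A·√(4πDt)), so D = M²/(4πt·(n_e·A·C_max)²).
n_e·A·C_max = 0.28 × 19 × 0.0056 = 0.02979 kg/m.
D = 0.58²/(4π × 53 × 0.02979²) = 0.569 m²/day.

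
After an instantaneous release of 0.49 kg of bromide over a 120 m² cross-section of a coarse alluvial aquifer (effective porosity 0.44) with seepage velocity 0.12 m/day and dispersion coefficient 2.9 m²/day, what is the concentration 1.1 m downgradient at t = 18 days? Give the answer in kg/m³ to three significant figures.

0.000360 kg/m³

For an instantaneous plane source, C(x,t) = M/(n_e·A·√(4πDt)) · exp(−(x−vt)²/(4Dt)), with n_e·A the pore (flow) area.
Plume center vt = 0.12 × 18 = 2.16 m, so the well at 1.1 m is 1.06 m upgradient of the peak.
√(4πDt) = 25.61 m, giving peak height M/(n_e·A·√(4πDt)) = 0.49/(0.44 × 120 × 25.61) = 0.0003624 kg/m³.
(x−vt)²/(4Dt) = (-1.06)²/(4 × 2.9 × 18) = 0.005381; exp(−0.005381) = 0.9946.
C = 0.0003624 × 0.9946 = 0.000360 kg/m³.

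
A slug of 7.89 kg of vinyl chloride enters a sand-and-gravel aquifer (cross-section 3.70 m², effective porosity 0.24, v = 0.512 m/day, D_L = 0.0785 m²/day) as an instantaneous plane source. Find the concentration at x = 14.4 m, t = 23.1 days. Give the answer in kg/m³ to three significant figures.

For an instantaneous plane source, C(x,t) = M/(n_e·A·√(4πDt)) · exp(−(x−vt)²/(4Dt)), with n_e·A the pore (flow) area.
Plume center vt = 0.512 × 23.1 = 11.8272 m, so the well at 14.4 m is 2.5728 m downgradient of the peak.
√(4πDt) = 4.774 m, giving peak height M/(n_e·A·√(4πDt)) = 7.89/(0.24 × 3.70 × 4.774) = 1.861 kg/m³.
(x−vt)²/(4Dt) = (2.5728)²/(4 × 0.0785 × 23.1) = 0.9126; exp(−0.9126) = 0.4015.
C = 1.861 × 0.4015 = 0.747 kg/m³.

0.747 kg/m³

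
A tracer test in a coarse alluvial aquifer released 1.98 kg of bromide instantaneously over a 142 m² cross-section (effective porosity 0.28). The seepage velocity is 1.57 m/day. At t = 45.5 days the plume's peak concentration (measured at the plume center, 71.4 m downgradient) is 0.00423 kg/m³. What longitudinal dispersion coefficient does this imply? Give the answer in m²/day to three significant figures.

At the plume center C_max = M/(n_e·A·√(4πDt)), so D = M²/(4πt·(n_e·A·C_max)²).
n_e·A·C_max = 0.28 × 142 × 0.00423 = 0.1682 kg/m.
D = 1.98²/(4π × 45.5 × 0.1682²) = 0.242 m²/day.

0.242 m²/day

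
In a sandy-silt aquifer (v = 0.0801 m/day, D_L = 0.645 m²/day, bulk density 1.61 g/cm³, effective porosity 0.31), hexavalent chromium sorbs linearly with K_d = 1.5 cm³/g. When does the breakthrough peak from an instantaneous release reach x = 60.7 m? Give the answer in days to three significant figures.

5840 days

Retardation factor R = 1 + ρ_b·K_d/n = 1 + 1.61 × 1.5/0.31 = 8.790.
Sorption retards both mechanisms: v_R = v/R = 0.009113 m/day, D_R = D/R = 0.07338 m²/day.
Peak time from v_R²t² + 2D_R t − x² = 0: t = (√(D_R² + v_R²x²) − D_R)/v_R².
√(D_R² + v_R²x²) = √(0.07338² + 0.009113² × 60.7²) = 0.5580; v_R² = 8.305e-05.
t = (0.5580 − 0.07338)/8.305e-05 = 5840 days.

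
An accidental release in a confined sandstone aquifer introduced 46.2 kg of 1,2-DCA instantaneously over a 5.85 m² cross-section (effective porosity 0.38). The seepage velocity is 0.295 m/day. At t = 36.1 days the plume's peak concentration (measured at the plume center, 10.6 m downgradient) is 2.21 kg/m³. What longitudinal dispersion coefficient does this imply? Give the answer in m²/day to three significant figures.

0.195 m²/day

At the plume center C_max = M/(n_e·A·√(4πDt)), so D = M²/(4πt·(n_e·A·C_max)²).
n_e·A·C_max = 0.38 × 5.85 × 2.21 = 4.913 kg/m.
D = 46.2²/(4π × 36.1 × 4.913²) = 0.195 m²/day.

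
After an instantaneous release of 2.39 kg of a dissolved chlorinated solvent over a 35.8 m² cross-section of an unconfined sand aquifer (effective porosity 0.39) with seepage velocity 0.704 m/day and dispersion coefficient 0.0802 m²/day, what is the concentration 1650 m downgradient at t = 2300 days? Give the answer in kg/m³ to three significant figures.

0.000983 kg/m³

For an instantaneous plane source, C(x,t) = M/(n_e·A·√(4πDt)) · exp(−(x−vt)²/(4Dt)), with n_e·A the pore (flow) area.
Plume center vt = 0.704 × 2300 = 1619.2 m, so the well at 1650 m is 30.8 m downgradient of the peak.
√(4πDt) = 48.15 m, giving peak height M/(n_e·A·√(4πDt)) = 2.39/(0.39 × 35.8 × 48.15) = 0.003555 kg/m³.
(x−vt)²/(4Dt) = (30.8)²/(4 × 0.0802 × 2300) = 1.286; exp(−1.286) = 0.2764.
C = 0.003555 × 0.2764 = 0.000983 kg/m³.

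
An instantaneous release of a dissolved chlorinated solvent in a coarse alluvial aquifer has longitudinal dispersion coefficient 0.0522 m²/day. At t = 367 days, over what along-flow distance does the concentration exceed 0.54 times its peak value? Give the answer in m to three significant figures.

The plume is Gaussian with σ = √(2Dt) = √(2 × 0.0522 × 367) = 6.190 m.
C/C_peak = exp(−Δx²/(2σ²)) = 0.54 ⇒ Δx = σ·√(−2 ln 0.54) = 6.190 × 1.110 = 6.871 m.
Width = 2Δx = 13.7 m.

13.7 m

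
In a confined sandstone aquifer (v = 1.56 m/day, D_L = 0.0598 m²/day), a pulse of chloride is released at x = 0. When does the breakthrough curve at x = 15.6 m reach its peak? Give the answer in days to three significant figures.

For the 1D instantaneous-source solution, setting ∂C/∂t = 0 at fixed x gives v²t² + 2Dt − x² = 0, so t = (√(D² + v²x²) − D)/v².
√(D² + v²x²) = √(0.0598² + 1.56² × 15.6²) = 24.34; v² = 2.4336.
t = (24.34 − 0.0598)/2.4336 = 9.98 days (vs. the pure-advection estimate x/v = 10.0 d).

9.98 days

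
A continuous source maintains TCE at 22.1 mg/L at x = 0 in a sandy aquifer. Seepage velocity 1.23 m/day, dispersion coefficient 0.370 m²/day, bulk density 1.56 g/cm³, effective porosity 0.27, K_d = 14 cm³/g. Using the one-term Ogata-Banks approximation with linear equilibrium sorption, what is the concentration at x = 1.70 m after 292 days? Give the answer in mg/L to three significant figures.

Retardation factor R = 1 + ρ_b·K_d/n = 1 + 1.56 × 14/0.27 = 81.89.
Sorption retards both mechanisms: v_R = v/R = 0.01502 m/day, D_R = D/R = 0.004518 m²/day.
v_R·t = 0.01502 × 292 = 4.38584 m; 2√(D_R t) = 2.297 m; argument = (1.70 − 4.38584)/2.297 = -1.169.
C = C₀ × ½·erfc(-1.169) = 22.1 × 0.9509 = 21.0 mg/L.

21.0 mg/L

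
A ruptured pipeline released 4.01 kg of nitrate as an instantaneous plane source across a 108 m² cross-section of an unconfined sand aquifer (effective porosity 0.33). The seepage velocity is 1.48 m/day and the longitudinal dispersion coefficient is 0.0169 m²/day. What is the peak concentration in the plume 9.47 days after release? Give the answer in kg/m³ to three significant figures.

The peak of an instantaneous 1D plume sits at x = vt; there the Gaussian factor is 1 and C_max = M/(n_e·A·√(4πDt)), where n_e·A is the pore area the mass is dissolved in.
√(4πDt) = √(4π × 0.0169 × 9.47) = 1.418 m, so C_max = 4.01/(0.33 × 108 × 1.418) = 0.0793 kg/m³.

0.0793 kg/m³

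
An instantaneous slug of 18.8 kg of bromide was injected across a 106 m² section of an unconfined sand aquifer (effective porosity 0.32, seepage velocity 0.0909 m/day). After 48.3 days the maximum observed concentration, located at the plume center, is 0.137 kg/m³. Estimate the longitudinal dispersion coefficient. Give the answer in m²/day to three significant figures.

0.0270 m²/day

At the plume center C_max = M/(n_e·A·√(4πDt)), so D = M²/(4πt·(n_e·A·C_max)²).
n_e·A·C_max = 0.32 × 106 × 0.137 = 4.647 kg/m.
D = 18.8²/(4π × 48.3 × 4.647²) = 0.0270 m²/day.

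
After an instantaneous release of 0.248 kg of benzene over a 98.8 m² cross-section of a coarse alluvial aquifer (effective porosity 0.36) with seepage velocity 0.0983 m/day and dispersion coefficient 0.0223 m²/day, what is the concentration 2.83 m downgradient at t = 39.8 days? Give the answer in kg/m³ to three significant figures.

0.00150 kg/m³

For an instantaneous plane source, C(x,t) = M/(n_e·A·√(4πDt)) · exp(−(x−vt)²/(4Dt)), with n_e·A the pore (flow) area.
Plume center vt = 0.0983 × 39.8 = 3.91234 m, so the well at 2.83 m is 1.08234 m upgradient of the peak.
√(4πDt) = 3.340 m, giving peak height M/(n_e·A·√(4πDt)) = 0.248/(0.36 × 98.8 × 3.340) = 0.002088 kg/m³.
(x−vt)²/(4Dt) = (-1.08234)²/(4 × 0.0223 × 39.8) = 0.3300; exp(−0.3300) = 0.7189.
C = 0.002088 × 0.7189 = 0.00150 kg/m³.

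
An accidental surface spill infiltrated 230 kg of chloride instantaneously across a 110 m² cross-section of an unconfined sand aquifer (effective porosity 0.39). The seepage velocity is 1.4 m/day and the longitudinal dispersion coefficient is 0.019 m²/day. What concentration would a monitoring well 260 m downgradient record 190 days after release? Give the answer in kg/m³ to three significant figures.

For an instantaneous plane source, C(x,t) = M/(n_e·A·√(4πDt)) · exp(−(x−vt)²/(4Dt)), with n_e·A the pore (flow) area.
Plume center vt = 1.4 × 190 = 266 m, so the well at 260 m is 6 m upgradient of the peak.
√(4πDt) = 6.735 m, giving peak height M/(n_e·A·√(4πDt)) = 230/(0.39 × 110 × 6.735) = 0.7960 kg/m³.
(x−vt)²/(4Dt) = (-6)²/(4 × 0.019 × 190) = 2.493; exp(−2.493) = 0.08266.
C = 0.7960 × 0.08266 = 0.0658 kg/m³.

0.0658 kg/m³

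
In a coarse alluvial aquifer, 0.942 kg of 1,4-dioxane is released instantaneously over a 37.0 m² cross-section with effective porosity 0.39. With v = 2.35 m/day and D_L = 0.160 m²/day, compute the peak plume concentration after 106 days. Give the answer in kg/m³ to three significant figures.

0.00447 kg/m³

The peak of an instantaneous 1D plume sits at x = vt; there the Gaussian factor is 1 and C_max = M/(n_e·A·√(4πDt)), where n_e·A is the pore area the mass is dissolved in.
√(4πDt) = √(4π × 0.160 × 106) = 14.60 m, so C_max = 0.942/(0.39 × 37.0 × 14.60) = 0.00447 kg/m³.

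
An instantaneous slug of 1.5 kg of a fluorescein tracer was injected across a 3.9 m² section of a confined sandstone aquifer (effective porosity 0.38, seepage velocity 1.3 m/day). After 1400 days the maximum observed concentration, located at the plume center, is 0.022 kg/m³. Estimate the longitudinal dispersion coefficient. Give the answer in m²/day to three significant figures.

At the plume center C_max = M/(n_e·A·√(4πDt)), so D = M²/(4πt·(n_e·A·C_max)²).
n_e·A·C_max = 0.38 × 3.9 × 0.022 = 0.03260 kg/m.
D = 1.5²/(4π × 1400 × 0.03260²) = 0.120 m²/day.

0.120 m²/day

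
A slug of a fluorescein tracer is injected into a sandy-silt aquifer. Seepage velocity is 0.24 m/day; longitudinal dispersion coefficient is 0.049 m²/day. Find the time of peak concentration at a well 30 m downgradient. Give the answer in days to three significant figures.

For the 1D instantaneous-source solution, setting ∂C/∂t = 0 at fixed x gives v²t² + 2Dt − x² = 0, so t = (√(D² + v²x²) − D)/v².
√(D² + v²x²) = √(0.049² + 0.24² × 30²) = 7.200; v² = 0.0576.
t = (7.200 − 0.049)/0.0576 = 124 days (vs. the pure-advection estimate x/v = 125 d).

124 days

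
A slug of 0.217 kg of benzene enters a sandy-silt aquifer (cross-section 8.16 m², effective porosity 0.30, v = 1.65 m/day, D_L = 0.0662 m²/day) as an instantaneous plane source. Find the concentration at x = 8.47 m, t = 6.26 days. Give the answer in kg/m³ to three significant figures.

For an instantaneous plane source, C(x,t) = M/(n_e·A·√(4πDt)) · exp(−(x−vt)²/(4Dt)), with n_e·A the pore (flow) area.
Plume center vt = 1.65 × 6.26 = 10.329 m, so the well at 8.47 m is 1.859 m upgradient of the peak.
√(4πDt) = 2.282 m, giving peak height M/(n_e·A·√(4πDt)) = 0.217/(0.30 × 8.16 × 2.282) = 0.03884 kg/m³.
(x−vt)²/(4Dt) = (-1.859)²/(4 × 0.0662 × 6.26) = 2.085; exp(−2.085) = 0.1243.
C = 0.03884 × 0.1243 = 0.00483 kg/m³.

0.00483 kg/m³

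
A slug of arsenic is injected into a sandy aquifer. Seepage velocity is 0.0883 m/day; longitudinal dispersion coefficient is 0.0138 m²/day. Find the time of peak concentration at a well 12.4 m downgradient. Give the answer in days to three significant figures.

139 days

For the 1D instantaneous-source solution, setting ∂C/∂t = 0 at fixed x gives v²t² + 2Dt − x² = 0, so t = (√(D² + v²x²) − D)/v².
√(D² + v²x²) = √(0.0138² + 0.0883² × 12.4²) = 1.095; v² = 0.00779689.
t = (1.095 − 0.0138)/0.00779689 = 139 days (vs. the pure-advection estimate x/v = 140 d).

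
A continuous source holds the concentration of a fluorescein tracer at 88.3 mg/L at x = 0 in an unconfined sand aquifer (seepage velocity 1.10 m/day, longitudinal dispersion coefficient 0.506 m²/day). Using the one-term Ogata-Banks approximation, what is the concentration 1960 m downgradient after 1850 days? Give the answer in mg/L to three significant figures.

84.6 mg/L

For a continuous step input, C/C₀ ≈ ½·erfc((x−vt)/(2√(Dt))).
vt = 1.10 × 1850 = 2035 m and 2√(Dt) = 2√(0.506 × 1850) = 61.19 m.
Argument (x−vt)/(2√(Dt)) = (1960 − 2035)/61.19 = -1.226; ½·erfc(-1.226) = 0.9585.
C = 88.3 × 0.9585 = 84.6 mg/L.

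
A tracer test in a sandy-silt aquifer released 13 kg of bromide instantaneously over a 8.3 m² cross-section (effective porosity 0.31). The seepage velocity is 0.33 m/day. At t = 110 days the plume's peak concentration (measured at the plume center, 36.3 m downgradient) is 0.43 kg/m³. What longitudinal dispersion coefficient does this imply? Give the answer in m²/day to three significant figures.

0.0999 m²/day

At the plume center C_max = M/(n_e·A·√(4πDt)), so D = M²/(4πt·(n_e·A·C_max)²).
n_e·A·C_max = 0.31 × 8.3 × 0.43 = 1.106 kg/m.
D = 13²/(4π × 110 × 1.106²) = 0.0999 m²/day.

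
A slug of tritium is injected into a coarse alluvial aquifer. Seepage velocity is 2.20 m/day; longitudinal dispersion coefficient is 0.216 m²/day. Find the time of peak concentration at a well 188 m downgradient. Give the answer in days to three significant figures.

For the 1D instantaneous-source solution, setting ∂C/∂t = 0 at fixed x gives v²t² + 2Dt − x² = 0, so t = (√(D² + v²x²) − D)/v².
√(D² + v²x²) = √(0.216² + 2.20² × 188²) = 413.6; v² = 4.84.
t = (413.6 − 0.216)/4.84 = 85.4 days (vs. the pure-advection estimate x/v = 85.5 d).

85.4 days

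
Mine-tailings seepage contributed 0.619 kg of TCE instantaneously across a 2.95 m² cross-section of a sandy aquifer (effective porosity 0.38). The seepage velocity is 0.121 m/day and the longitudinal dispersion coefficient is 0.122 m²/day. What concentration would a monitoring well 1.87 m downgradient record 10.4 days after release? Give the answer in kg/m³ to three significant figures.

For an instantaneous plane source, C(x,t) = M/(n_e·A·√(4πDt)) · exp(−(x−vt)²/(4Dt)), with n_e·A the pore (flow) area.
Plume center vt = 0.121 × 10.4 = 1.2584 m, so the well at 1.87 m is 0.6116 m downgradient of the peak.
√(4πDt) = 3.993 m, giving peak height M/(n_e·A·√(4πDt)) = 0.619/(0.38 × 2.95 × 3.993) = 0.1383 kg/m³.
(x−vt)²/(4Dt) = (0.6116)²/(4 × 0.122 × 10.4) = 0.07370; exp(−0.07370) = 0.9290.
C = 0.1383 × 0.9290 = 0.128 kg/m³.

0.128 kg/m³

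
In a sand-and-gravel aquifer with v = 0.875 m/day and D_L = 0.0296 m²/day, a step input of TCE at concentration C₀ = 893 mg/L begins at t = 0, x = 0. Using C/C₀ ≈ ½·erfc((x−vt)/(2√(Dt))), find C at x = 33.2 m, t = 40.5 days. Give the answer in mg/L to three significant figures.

For a continuous step input, C/C₀ ≈ ½·erfc((x−vt)/(2√(Dt))).
vt = 0.875 × 40.5 = 35.4375 m and 2√(Dt) = 2√(0.0296 × 40.5) = 2.190 m.
Argument (x−vt)/(2√(Dt)) = (33.2 − 35.4375)/2.190 = -1.022; ½·erfc(-1.022) = 0.9258.
C = 893 × 0.9258 = 827 mg/L.

827 mg/L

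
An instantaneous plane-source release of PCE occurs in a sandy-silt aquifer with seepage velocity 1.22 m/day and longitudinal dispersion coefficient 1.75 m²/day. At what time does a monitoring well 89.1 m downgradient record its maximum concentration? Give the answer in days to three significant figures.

For the 1D instantaneous-source solution, setting ∂C/∂t = 0 at fixed x gives v²t² + 2Dt − x² = 0, so t = (√(D² + v²x²) − D)/v².
√(D² + v²x²) = √(1.75² + 1.22² × 89.1²) = 108.7; v² = 1.4884.
t = (108.7 − 1.75)/1.4884 = 71.9 days (vs. the pure-advection estimate x/v = 73.0 d).

71.9 days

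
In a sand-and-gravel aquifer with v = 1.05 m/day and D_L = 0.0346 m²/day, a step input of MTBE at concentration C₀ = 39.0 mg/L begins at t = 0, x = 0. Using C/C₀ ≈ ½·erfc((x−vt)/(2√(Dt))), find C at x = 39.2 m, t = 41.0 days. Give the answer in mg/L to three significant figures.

For a continuous step input, C/C₀ ≈ ½·erfc((x−vt)/(2√(Dt))).
vt = 1.05 × 41.0 = 43.05 m and 2√(Dt) = 2√(0.0346 × 41.0) = 2.382 m.
Argument (x−vt)/(2√(Dt)) = (39.2 − 43.05)/2.382 = -1.616; ½·erfc(-1.616) = 0.9889.
C = 39.0 × 0.9889 = 38.6 mg/L.

38.6 mg/L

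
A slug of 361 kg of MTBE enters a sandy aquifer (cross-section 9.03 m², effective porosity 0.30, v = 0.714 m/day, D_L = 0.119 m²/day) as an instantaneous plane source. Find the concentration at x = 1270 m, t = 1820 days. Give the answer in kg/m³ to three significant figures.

For an instantaneous plane source, C(x,t) = M/(n_e·A·√(4πDt)) · exp(−(x−vt)²/(4Dt)), with n_e·A the pore (flow) area.
Plume center vt = 0.714 × 1820 = 1299.48 m, so the well at 1270 m is 29.48 m upgradient of the peak.
√(4πDt) = 52.17 m, giving peak height M/(n_e·A·√(4πDt)) = 361/(0.30 × 9.03 × 52.17) = 2.554 kg/m³.
(x−vt)²/(4Dt) = (-29.48)²/(4 × 0.119 × 1820) = 1.003; exp(−1.003) = 0.3668.
C = 2.554 × 0.3668 = 0.937 kg/m³.

0.937 kg/m³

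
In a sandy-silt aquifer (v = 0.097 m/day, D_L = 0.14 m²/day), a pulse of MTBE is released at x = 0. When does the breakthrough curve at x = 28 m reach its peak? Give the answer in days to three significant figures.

274 days

For the 1D instantaneous-source solution, setting ∂C/∂t = 0 at fixed x gives v²t² + 2Dt − x² = 0, so t = (√(D² + v²x²) − D)/v².
√(D² + v²x²) = √(0.14² + 0.097² × 28²) = 2.720; v² = 0.009409.
t = (2.720 − 0.14)/0.009409 = 274 days (vs. the pure-advection estimate x/v = 289 d).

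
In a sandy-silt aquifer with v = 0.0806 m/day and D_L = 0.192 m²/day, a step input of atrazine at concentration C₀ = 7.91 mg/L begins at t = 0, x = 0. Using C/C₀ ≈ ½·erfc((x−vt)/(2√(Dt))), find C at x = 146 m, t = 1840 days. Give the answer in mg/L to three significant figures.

4.23 mg/L

For a continuous step input, C/C₀ ≈ ½·erfc((x−vt)/(2√(Dt))).
vt = 0.0806 × 1840 = 148.304 m and 2√(Dt) = 2√(0.192 × 1840) = 37.59 m.
Argument (x−vt)/(2√(Dt)) = (146 − 148.304)/37.59 = -0.06129; ½·erfc(-0.06129) = 0.5345.
C = 7.91 × 0.5345 = 4.23 mg/L.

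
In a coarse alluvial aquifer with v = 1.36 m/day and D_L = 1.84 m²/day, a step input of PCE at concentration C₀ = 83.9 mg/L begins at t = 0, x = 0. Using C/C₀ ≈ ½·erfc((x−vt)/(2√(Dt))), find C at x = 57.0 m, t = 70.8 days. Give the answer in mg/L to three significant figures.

For a continuous step input, C/C₀ ≈ ½·erfc((x−vt)/(2√(Dt))).
vt = 1.36 × 70.8 = 96.288 m and 2√(Dt) = 2√(1.84 × 70.8) = 22.83 m.
Argument (x−vt)/(2√(Dt)) = (57.0 − 96.288)/22.83 = -1.721; ½·erfc(-1.721) = 0.9925.
C = 83.9 × 0.9925 = 83.3 mg/L.

83.3 mg/L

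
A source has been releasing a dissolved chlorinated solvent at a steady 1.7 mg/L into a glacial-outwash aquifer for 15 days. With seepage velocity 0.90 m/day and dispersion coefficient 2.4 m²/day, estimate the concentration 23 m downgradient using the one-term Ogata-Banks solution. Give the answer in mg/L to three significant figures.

For a continuous step input, C/C₀ ≈ ½·erfc((x−vt)/(2√(Dt))).
vt = 0.90 × 15 = 13.5 m and 2√(Dt) = 2√(2.4 × 15) = 12.00 m.
Argument (x−vt)/(2√(Dt)) = (23 − 13.5)/12.00 = 0.7917; ½·erfc(0.7917) = 0.1314.
C = 1.7 × 0.1314 = 0.223 mg/L.

0.223 mg/L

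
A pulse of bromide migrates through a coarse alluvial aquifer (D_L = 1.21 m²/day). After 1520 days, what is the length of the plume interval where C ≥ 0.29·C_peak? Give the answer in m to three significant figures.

The plume is Gaussian with σ = √(2Dt) = √(2 × 1.21 × 1520) = 60.65 m.
C/C_peak = exp(−Δx²/(2σ²)) = 0.29 ⇒ Δx = σ·√(−2 ln 0.29) = 60.65 × 1.573 = 95.40 m.
Width = 2Δx = 191 m.

191 m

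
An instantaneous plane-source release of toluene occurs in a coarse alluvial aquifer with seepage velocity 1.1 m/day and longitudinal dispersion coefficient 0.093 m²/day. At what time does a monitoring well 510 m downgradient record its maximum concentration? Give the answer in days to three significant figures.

For the 1D instantaneous-source solution, setting ∂C/∂t = 0 at fixed x gives v²t² + 2Dt − x² = 0, so t = (√(D² + v²x²) − D)/v².
√(D² + v²x²) = √(0.093² + 1.1² × 510²) = 561.0; v² = 1.21.
t = (561.0 − 0.093)/1.21 = 464 days (vs. the pure-advection estimate x/v = 464 d).

464 days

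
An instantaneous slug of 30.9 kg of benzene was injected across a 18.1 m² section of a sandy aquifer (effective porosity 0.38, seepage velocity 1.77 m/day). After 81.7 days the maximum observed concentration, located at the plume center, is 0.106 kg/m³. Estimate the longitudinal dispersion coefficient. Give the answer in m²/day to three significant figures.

At the plume center C_max = M/(n_e·A·√(4πDt)), so D = M²/(4πt·(n_e·A·C_max)²).
n_e·A·C_max = 0.38 × 18.1 × 0.106 = 0.7291 kg/m.
D = 30.9²/(4π × 81.7 × 0.7291²) = 1.75 m²/day.

1.75 m²/day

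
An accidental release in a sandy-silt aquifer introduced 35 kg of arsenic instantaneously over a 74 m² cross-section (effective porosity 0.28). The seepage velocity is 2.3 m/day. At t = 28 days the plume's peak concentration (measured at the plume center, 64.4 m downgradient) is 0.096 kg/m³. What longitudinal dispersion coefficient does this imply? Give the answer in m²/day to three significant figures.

0.880 m²/day

At the plume center C_max = M/(n_e·A·√(4πDt)), so D = M²/(4πt·(n_e·A·C_max)²).
n_e·A·C_max = 0.28 × 74 × 0.096 = 1.989 kg/m.
D = 35²/(4π × 28 × 1.989²) = 0.880 m²/day.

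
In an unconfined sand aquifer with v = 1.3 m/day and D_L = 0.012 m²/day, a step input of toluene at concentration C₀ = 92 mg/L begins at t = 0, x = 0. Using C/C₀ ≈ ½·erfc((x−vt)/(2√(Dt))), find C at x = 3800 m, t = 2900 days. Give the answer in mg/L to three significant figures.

0.0149 mg/L

For a continuous step input, C/C₀ ≈ ½·erfc((x−vt)/(2√(Dt))).
vt = 1.3 × 2900 = 3770 m and 2√(Dt) = 2√(0.012 × 2900) = 11.80 m.
Argument (x−vt)/(2√(Dt)) = (3800 − 3770)/11.80 = 2.542; ½·erfc(2.542) = 0.0001622.
C = 92 × 0.0001622 = 0.0149 mg/L.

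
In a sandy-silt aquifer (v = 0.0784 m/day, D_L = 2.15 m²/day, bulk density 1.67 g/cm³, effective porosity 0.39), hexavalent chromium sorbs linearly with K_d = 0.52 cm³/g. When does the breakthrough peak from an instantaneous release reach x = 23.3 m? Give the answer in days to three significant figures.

Retardation factor R = 1 + ρ_b·K_d/n = 1 + 1.67 × 0.52/0.39 = 3.227.
Sorption retards both mechanisms: v_R = v/R = 0.02430 m/day, D_R = D/R = 0.6663 m²/day.
Peak time from v_R²t² + 2D_R t − x² = 0: t = (√(D_R² + v_R²x²) − D_R)/v_R².
√(D_R² + v_R²x²) = √(0.6663² + 0.02430² × 23.3²) = 0.8744; v_R² = 0.0005905.
t = (0.8744 − 0.6663)/0.0005905 = 352 days.

352 days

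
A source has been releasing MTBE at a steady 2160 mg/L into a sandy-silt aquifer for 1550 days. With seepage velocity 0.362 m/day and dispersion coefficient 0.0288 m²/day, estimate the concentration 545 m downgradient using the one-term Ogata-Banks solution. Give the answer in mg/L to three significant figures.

For a continuous step input, C/C₀ ≈ ½·erfc((x−vt)/(2√(Dt))).
vt = 0.362 × 1550 = 561.1 m and 2√(Dt) = 2√(0.0288 × 1550) = 13.36 m.
Argument (x−vt)/(2√(Dt)) = (545 − 561.1)/13.36 = -1.205; ½·erfc(-1.205) = 0.9558.
C = 2160 × 0.9558 = 2060 mg/L.

2060 mg/L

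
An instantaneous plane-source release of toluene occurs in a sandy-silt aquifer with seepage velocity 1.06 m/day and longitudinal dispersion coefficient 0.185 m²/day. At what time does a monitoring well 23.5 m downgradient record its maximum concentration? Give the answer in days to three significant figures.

22.0 days

For the 1D instantaneous-source solution, setting ∂C/∂t = 0 at fixed x gives v²t² + 2Dt − x² = 0, so t = (√(D² + v²x²) − D)/v².
√(D² + v²x²) = √(0.185² + 1.06² × 23.5²) = 24.91; v² = 1.1236.
t = (24.91 − 0.185)/1.1236 = 22.0 days (vs. the pure-advection estimate x/v = 22.2 d).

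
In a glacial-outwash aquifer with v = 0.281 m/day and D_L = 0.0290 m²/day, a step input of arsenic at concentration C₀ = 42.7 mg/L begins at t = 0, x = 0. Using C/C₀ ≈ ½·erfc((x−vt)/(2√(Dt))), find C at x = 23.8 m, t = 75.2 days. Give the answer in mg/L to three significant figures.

4.30 mg/L

For a continuous step input, C/C₀ ≈ ½·erfc((x−vt)/(2√(Dt))).
vt = 0.281 × 75.2 = 21.1312 m and 2√(Dt) = 2√(0.0290 × 75.2) = 2.954 m.
Argument (x−vt)/(2√(Dt)) = (23.8 − 21.1312)/2.954 = 0.9035; ½·erfc(0.9035) = 0.1007.
C = 42.7 × 0.1007 = 4.30 mg/L.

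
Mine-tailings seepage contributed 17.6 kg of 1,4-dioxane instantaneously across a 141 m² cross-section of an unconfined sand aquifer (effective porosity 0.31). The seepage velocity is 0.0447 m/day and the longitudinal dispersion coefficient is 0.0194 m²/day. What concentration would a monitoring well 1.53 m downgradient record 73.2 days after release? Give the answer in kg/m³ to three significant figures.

0.0559 kg/m³

For an instantaneous plane source, C(x,t) = M/(n_e·A·√(4πDt)) · exp(−(x−vt)²/(4Dt)), with n_e·A the pore (flow) area.
Plume center vt = 0.0447 × 73.2 = 3.27204 m, so the well at 1.53 m is 1.74204 m upgradient of the peak.
√(4πDt) = 4.224 m, giving peak height M/(n_e·A·√(4πDt)) = 17.6/(0.31 × 141 × 4.224) = 0.09533 kg/m³.
(x−vt)²/(4Dt) = (-1.74204)²/(4 × 0.0194 × 73.2) = 0.5342; exp(−0.5342) = 0.5861.
C = 0.09533 × 0.5861 = 0.0559 kg/m³.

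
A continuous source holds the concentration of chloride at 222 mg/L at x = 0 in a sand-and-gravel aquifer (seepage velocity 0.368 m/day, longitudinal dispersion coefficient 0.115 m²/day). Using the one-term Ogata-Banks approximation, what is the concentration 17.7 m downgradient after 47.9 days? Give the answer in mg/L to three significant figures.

109 mg/L

For a continuous step input, C/C₀ ≈ ½·erfc((x−vt)/(2√(Dt))).
vt = 0.368 × 47.9 = 17.6272 m and 2√(Dt) = 2√(0.115 × 47.9) = 4.694 m.
Argument (x−vt)/(2√(Dt)) = (17.7 − 17.6272)/4.694 = 0.01551; ½·erfc(0.01551) = 0.4913.
C = 222 × 0.4913 = 109 mg/L.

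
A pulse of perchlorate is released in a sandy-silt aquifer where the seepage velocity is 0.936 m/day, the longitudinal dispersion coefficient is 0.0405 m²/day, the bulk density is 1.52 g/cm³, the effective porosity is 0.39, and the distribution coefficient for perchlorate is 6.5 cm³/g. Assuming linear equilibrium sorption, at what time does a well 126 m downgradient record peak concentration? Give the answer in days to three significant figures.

Retardation factor R = 1 + ρ_b·K_d/n = 1 + 1.52 × 6.5/0.39 = 26.33.
Sorption retards both mechanisms: v_R = v/R = 0.03555 m/day, D_R = D/R = 0.001538 m²/day.
Peak time from v_R²t² + 2D_R t − x² = 0: t = (√(D_R² + v_R²x²) − D_R)/v_R².
√(D_R² + v_R²x²) = √(0.001538² + 0.03555² × 126²) = 4.479; v_R² = 0.001264.
t = (4.479 − 0.001538)/0.001264 = 3540 days.

3540 days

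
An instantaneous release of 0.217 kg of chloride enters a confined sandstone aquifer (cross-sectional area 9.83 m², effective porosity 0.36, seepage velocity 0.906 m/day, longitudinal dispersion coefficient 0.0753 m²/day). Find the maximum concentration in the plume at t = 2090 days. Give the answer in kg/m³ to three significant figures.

The peak of an instantaneous 1D plume sits at x = vt; there the Gaussian factor is 1 and C_max = M/(n_e·A·√(4πDt)), where n_e·A is the pore area the mass is dissolved in.
√(4πDt) = √(4π × 0.0753 × 2090) = 44.47 m, so C_max = 0.217/(0.36 × 9.83 × 44.47) = 0.00138 kg/m³.

0.00138 kg/m³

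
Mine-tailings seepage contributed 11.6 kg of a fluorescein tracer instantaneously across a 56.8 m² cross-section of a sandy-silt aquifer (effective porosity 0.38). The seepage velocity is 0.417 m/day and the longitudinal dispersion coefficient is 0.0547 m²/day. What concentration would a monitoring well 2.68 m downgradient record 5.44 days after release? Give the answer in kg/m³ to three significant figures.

0.241 kg/m³

For an instantaneous plane source, C(x,t) = M/(n_e·A·√(4πDt)) · exp(−(x−vt)²/(4Dt)), with n_e·A the pore (flow) area.
Plume center vt = 0.417 × 5.44 = 2.26848 m, so the well at 2.68 m is 0.41152 m downgradient of the peak.
√(4πDt) = 1.934 m, giving peak height M/(n_e·A·√(4πDt)) = 11.6/(0.38 × 56.8 × 1.934) = 0.2779 kg/m³.
(x−vt)²/(4Dt) = (0.41152)²/(4 × 0.0547 × 5.44) = 0.1423; exp(−0.1423) = 0.8674.
C = 0.2779 × 0.8674 = 0.241 kg/m³.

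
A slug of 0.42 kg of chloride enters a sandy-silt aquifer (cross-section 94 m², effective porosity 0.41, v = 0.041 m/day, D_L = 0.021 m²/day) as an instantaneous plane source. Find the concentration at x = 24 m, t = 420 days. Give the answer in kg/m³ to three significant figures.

For an instantaneous plane source, C(x,t) = M/(n_e·A·√(4πDt)) · exp(−(x−vt)²/(4Dt)), with n_e·A the pore (flow) area.
Plume center vt = 0.041 × 420 = 17.22 m, so the well at 24 m is 6.78 m downgradient of the peak.
√(4πDt) = 10.53 m, giving peak height M/(n_e·A·√(4πDt)) = 0.42/(0.41 × 94 × 10.53) = 0.001035 kg/m³.
(x−vt)²/(4Dt) = (6.78)²/(4 × 0.021 × 420) = 1.303; exp(−1.303) = 0.2717.
C = 0.001035 × 0.2717 = 0.000281 kg/m³.

0.000281 kg/m³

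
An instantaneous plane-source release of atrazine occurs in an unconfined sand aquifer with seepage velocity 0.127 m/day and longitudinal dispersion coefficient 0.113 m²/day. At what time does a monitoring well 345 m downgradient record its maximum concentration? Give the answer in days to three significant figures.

2710 days

For the 1D instantaneous-source solution, setting ∂C/∂t = 0 at fixed x gives v²t² + 2Dt − x² = 0, so t = (√(D² + v²x²) − D)/v².
√(D² + v²x²) = √(0.113² + 0.127² × 345²) = 43.82; v² = 0.016129.
t = (43.82 − 0.113)/0.016129 = 2710 days (vs. the pure-advection estimate x/v = 2720 d).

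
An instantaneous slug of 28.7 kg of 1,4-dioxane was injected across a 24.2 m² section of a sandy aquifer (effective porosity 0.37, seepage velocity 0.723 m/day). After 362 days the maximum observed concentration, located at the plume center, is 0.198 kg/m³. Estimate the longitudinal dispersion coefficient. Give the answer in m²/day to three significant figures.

At the plume center C_max = M/(n_e·A·√(4πDt)), so D = M²/(4πt·(n_e·A·C_max)²).
n_e·A·C_max = 0.37 × 24.2 × 0.198 = 1.773 kg/m.
D = 28.7²/(4π × 362 × 1.773²) = 0.0576 m²/day.

0.0576 m²/day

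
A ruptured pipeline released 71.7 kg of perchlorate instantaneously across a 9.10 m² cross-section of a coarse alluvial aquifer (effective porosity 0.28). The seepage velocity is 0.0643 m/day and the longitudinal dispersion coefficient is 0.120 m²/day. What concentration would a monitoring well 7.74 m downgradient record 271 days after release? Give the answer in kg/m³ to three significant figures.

0.677 kg/m³

For an instantaneous plane source, C(x,t) = M/(n_e·A·√(4πDt)) · exp(−(x−vt)²/(4Dt)), with n_e·A the pore (flow) area.
Plume center vt = 0.0643 × 271 = 17.4253 m, so the well at 7.74 m is 9.6853 m upgradient of the peak.
√(4πDt) = 20.22 m, giving peak height M/(n_e·A·√(4πDt)) = 71.7/(0.28 × 9.10 × 20.22) = 1.392 kg/m³.
(x−vt)²/(4Dt) = (-9.6853)²/(4 × 0.120 × 271) = 0.7211; exp(−0.7211) = 0.4862.
C = 1.392 × 0.4862 = 0.677 kg/m³.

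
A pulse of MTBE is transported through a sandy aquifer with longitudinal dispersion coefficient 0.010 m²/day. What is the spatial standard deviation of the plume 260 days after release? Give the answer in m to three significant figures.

Dispersive spreading gives a Gaussian with σ² = 2Dt; advection only shifts the center.
σ = √(2 × 0.010 × 260) = 2.28 m.

2.28 m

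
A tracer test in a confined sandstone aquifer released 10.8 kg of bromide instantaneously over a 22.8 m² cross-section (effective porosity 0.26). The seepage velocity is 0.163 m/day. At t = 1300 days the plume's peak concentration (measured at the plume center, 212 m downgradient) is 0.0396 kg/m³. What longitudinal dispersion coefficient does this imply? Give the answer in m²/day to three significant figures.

At the plume center C_max = M/(n_e·A·√(4πDt)), so D = M²/(4πt·(n_e·A·C_max)²).
n_e·A·C_max = 0.26 × 22.8 × 0.0396 = 0.2347 kg/m.
D = 10.8²/(4π × 1300 × 0.2347²) = 0.130 m²/day.

0.130 m²/day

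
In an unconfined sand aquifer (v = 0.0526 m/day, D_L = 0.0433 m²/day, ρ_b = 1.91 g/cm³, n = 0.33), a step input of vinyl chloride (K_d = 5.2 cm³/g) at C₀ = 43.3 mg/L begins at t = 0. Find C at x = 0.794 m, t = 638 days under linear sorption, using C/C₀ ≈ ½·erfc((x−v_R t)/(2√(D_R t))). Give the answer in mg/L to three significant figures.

25.3 mg/L

Retardation factor R = 1 + ρ_b·K_d/n = 1 + 1.91 × 5.2/0.33 = 31.10.
Sorption retards both mechanisms: v_R = v/R = 0.001691 m/day, D_R = D/R = 0.001392 m²/day.
v_R·t = 0.001691 × 638 = 1.078858 m; 2√(D_R t) = 1.885 m; argument = (0.794 − 1.078858)/1.885 = -0.1511.
C = C₀ × ½·erfc(-0.1511) = 43.3 × 0.5846 = 25.3 mg/L.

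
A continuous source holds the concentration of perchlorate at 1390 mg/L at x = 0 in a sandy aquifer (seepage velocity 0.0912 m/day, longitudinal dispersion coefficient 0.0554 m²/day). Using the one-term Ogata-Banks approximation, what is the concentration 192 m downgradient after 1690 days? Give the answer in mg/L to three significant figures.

For a continuous step input, C/C₀ ≈ ½·erfc((x−vt)/(2√(Dt))).
vt = 0.0912 × 1690 = 154.128 m and 2√(Dt) = 2√(0.0554 × 1690) = 19.35 m.
Argument (x−vt)/(2√(Dt)) = (192 − 154.128)/19.35 = 1.957; ½·erfc(1.957) = 0.002823.
C = 1390 × 0.002823 = 3.92 mg/L.

3.92 mg/L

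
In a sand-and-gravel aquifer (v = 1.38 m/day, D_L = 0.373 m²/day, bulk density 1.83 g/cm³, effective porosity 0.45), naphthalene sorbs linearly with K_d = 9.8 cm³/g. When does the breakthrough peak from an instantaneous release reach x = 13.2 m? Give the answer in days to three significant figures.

Retardation factor R = 1 + ρ_b·K_d/n = 1 + 1.83 × 9.8/0.45 = 40.85.
Sorption retards both mechanisms: v_R = v/R = 0.03378 m/day, D_R = D/R = 0.009131 m²/day.
Peak time from v_R²t² + 2D_R t − x² = 0: t = (√(D_R² + v_R²x²) − D_R)/v_R².
√(D_R² + v_R²x²) = √(0.009131² + 0.03378² × 13.2²) = 0.4460; v_R² = 0.001141.
t = (0.4460 − 0.009131)/0.001141 = 383 days.

383 days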